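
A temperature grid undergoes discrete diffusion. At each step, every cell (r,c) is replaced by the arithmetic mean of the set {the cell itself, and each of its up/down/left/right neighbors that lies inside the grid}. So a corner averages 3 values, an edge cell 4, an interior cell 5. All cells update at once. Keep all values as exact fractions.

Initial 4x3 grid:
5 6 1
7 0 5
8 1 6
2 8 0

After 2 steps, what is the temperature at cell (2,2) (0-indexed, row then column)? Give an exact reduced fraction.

Answer: 229/60

Derivation:
Step 1: cell (2,2) = 3
Step 2: cell (2,2) = 229/60
Full grid after step 2:
  14/3 21/5 10/3
  193/40 97/25 69/20
  201/40 373/100 229/60
  53/12 1081/240 125/36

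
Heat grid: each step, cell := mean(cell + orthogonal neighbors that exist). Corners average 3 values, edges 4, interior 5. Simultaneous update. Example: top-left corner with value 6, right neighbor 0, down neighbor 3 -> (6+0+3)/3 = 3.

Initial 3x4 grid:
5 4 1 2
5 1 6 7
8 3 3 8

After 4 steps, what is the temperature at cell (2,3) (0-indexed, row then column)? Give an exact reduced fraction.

Answer: 68827/14400

Derivation:
Step 1: cell (2,3) = 6
Step 2: cell (2,3) = 67/12
Step 3: cell (2,3) = 1781/360
Step 4: cell (2,3) = 68827/14400
Full grid after step 4:
  519293/129600 53053/13500 210257/54000 538993/129600
  1229899/288000 164117/40000 1544353/360000 3826217/864000
  569443/129600 961223/216000 108767/24000 68827/14400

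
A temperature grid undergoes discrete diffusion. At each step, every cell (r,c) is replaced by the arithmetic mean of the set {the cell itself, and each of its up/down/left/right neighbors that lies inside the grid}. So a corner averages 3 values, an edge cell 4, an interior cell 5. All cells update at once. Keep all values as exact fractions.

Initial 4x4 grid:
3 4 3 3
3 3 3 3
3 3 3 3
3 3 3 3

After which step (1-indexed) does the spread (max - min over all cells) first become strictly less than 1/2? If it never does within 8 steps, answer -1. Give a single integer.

Answer: 1

Derivation:
Step 1: max=10/3, min=3, spread=1/3
  -> spread < 1/2 first at step 1
Step 2: max=391/120, min=3, spread=31/120
Step 3: max=3451/1080, min=3, spread=211/1080
Step 4: max=340843/108000, min=3, spread=16843/108000
Step 5: max=3054643/972000, min=27079/9000, spread=130111/972000
Step 6: max=91122367/29160000, min=1627159/540000, spread=3255781/29160000
Step 7: max=2724753691/874800000, min=1631107/540000, spread=82360351/874800000
Step 8: max=81483316891/26244000000, min=294106441/97200000, spread=2074577821/26244000000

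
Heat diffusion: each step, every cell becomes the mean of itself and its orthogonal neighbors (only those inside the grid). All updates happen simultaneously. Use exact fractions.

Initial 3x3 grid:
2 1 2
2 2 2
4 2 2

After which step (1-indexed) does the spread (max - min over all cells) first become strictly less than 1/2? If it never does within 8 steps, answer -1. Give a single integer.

Answer: 4

Derivation:
Step 1: max=8/3, min=5/3, spread=1
Step 2: max=23/9, min=413/240, spread=601/720
Step 3: max=313/135, min=3883/2160, spread=25/48
Step 4: max=73289/32400, min=245681/129600, spread=211/576
  -> spread < 1/2 first at step 4
Step 5: max=2124929/972000, min=15000307/7776000, spread=1777/6912
Step 6: max=251247851/116640000, min=920779529/466560000, spread=14971/82944
Step 7: max=928625167/437400000, min=55884857563/27993600000, spread=126121/995328
Step 8: max=884191403309/419904000000, min=3387351691361/1679616000000, spread=1062499/11943936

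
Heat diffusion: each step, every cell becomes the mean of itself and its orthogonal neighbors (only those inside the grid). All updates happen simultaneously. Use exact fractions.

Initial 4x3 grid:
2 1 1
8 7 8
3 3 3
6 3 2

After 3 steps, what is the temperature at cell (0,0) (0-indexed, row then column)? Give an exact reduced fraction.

Answer: 8899/2160

Derivation:
Step 1: cell (0,0) = 11/3
Step 2: cell (0,0) = 137/36
Step 3: cell (0,0) = 8899/2160
Full grid after step 3:
  8899/2160 18653/4800 4237/1080
  7813/1800 4321/1000 29027/7200
  5317/1200 24511/6000 28627/7200
  1453/360 27697/7200 7693/2160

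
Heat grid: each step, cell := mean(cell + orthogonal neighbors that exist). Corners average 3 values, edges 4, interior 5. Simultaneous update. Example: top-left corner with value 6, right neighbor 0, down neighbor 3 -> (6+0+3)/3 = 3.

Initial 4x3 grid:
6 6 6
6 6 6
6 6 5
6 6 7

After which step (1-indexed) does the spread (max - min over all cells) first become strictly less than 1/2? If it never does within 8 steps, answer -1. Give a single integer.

Answer: 2

Derivation:
Step 1: max=25/4, min=23/4, spread=1/2
Step 2: max=73/12, min=471/80, spread=47/240
  -> spread < 1/2 first at step 2
Step 3: max=29027/4800, min=14191/2400, spread=43/320
Step 4: max=260257/43200, min=128311/21600, spread=727/8640
Step 5: max=103796507/17280000, min=12855469/2160000, spread=63517/1152000
Step 6: max=933576037/155520000, min=115767289/19440000, spread=297509/6220800
Step 7: max=55946284583/9331200000, min=3476739913/583200000, spread=12737839/373248000
Step 8: max=3355362981397/559872000000, min=104341115821/17496000000, spread=131578201/4478976000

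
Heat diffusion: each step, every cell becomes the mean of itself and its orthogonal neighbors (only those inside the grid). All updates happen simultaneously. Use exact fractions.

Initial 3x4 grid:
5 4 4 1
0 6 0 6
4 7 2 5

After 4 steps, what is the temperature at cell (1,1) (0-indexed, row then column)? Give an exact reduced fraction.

Answer: 270757/72000

Derivation:
Step 1: cell (1,1) = 17/5
Step 2: cell (1,1) = 81/20
Step 3: cell (1,1) = 107/30
Step 4: cell (1,1) = 270757/72000
Full grid after step 4:
  31951/8640 2533/720 37931/10800 5401/1620
  127357/34560 270757/72000 14019/4000 51133/14400
  100423/25920 32401/8640 163249/43200 46543/12960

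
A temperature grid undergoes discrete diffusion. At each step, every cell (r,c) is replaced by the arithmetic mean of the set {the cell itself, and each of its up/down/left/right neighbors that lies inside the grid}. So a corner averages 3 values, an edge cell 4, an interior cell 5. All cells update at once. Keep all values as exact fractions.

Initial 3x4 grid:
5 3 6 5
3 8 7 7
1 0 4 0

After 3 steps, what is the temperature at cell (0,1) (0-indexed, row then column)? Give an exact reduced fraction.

Step 1: cell (0,1) = 11/2
Step 2: cell (0,1) = 1117/240
Step 3: cell (0,1) = 35341/7200
Full grid after step 3:
  562/135 35341/7200 4089/800 653/120
  18599/4800 2029/500 14639/3000 68147/14400
  6617/2160 3277/900 13763/3600 9319/2160

Answer: 35341/7200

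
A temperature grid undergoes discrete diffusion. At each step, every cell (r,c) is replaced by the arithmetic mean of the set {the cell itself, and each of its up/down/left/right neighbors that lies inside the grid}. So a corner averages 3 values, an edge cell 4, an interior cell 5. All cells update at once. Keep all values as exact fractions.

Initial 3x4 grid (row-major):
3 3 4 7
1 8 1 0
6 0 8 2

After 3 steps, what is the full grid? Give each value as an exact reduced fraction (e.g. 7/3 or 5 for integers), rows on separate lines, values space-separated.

After step 1:
  7/3 9/2 15/4 11/3
  9/2 13/5 21/5 5/2
  7/3 11/2 11/4 10/3
After step 2:
  34/9 791/240 967/240 119/36
  353/120 213/50 79/25 137/40
  37/9 791/240 947/240 103/36
After step 3:
  7211/2160 27653/7200 24823/7200 7747/2160
  27163/7200 2543/750 941/250 7651/2400
  7451/2160 28103/7200 23873/7200 7367/2160

Answer: 7211/2160 27653/7200 24823/7200 7747/2160
27163/7200 2543/750 941/250 7651/2400
7451/2160 28103/7200 23873/7200 7367/2160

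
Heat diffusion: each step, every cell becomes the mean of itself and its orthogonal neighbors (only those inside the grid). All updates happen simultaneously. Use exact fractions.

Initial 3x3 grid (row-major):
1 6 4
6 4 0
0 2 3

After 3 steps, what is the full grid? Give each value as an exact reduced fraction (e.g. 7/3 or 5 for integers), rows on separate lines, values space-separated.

Answer: 3853/1080 49187/14400 3553/1080
15029/4800 3099/1000 4543/1600
1519/540 37237/14400 1369/540

Derivation:
After step 1:
  13/3 15/4 10/3
  11/4 18/5 11/4
  8/3 9/4 5/3
After step 2:
  65/18 901/240 59/18
  267/80 151/50 227/80
  23/9 611/240 20/9
After step 3:
  3853/1080 49187/14400 3553/1080
  15029/4800 3099/1000 4543/1600
  1519/540 37237/14400 1369/540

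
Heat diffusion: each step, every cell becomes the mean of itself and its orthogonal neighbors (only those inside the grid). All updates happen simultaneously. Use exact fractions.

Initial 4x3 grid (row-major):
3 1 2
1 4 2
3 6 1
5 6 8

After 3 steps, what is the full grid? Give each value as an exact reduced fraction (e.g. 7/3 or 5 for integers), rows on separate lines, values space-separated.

Answer: 1297/540 17033/7200 1267/540
10529/3600 8827/3000 5227/1800
14069/3600 23659/6000 2399/600
1967/432 69281/14400 673/144

Derivation:
After step 1:
  5/3 5/2 5/3
  11/4 14/5 9/4
  15/4 4 17/4
  14/3 25/4 5
After step 2:
  83/36 259/120 77/36
  329/120 143/50 329/120
  91/24 421/100 31/8
  44/9 239/48 31/6
After step 3:
  1297/540 17033/7200 1267/540
  10529/3600 8827/3000 5227/1800
  14069/3600 23659/6000 2399/600
  1967/432 69281/14400 673/144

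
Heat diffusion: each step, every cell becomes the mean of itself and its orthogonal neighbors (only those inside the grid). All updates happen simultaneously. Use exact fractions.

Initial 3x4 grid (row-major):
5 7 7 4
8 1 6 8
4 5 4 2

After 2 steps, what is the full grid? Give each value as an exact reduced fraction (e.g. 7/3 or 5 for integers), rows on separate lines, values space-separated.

Answer: 97/18 173/30 169/30 52/9
667/120 118/25 517/100 53/10
41/9 1129/240 1057/240 167/36

Derivation:
After step 1:
  20/3 5 6 19/3
  9/2 27/5 26/5 5
  17/3 7/2 17/4 14/3
After step 2:
  97/18 173/30 169/30 52/9
  667/120 118/25 517/100 53/10
  41/9 1129/240 1057/240 167/36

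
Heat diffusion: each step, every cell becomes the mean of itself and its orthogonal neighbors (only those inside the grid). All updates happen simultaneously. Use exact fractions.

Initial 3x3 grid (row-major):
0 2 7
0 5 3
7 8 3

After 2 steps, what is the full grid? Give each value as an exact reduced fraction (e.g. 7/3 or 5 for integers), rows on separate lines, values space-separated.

After step 1:
  2/3 7/2 4
  3 18/5 9/2
  5 23/4 14/3
After step 2:
  43/18 353/120 4
  46/15 407/100 503/120
  55/12 1141/240 179/36

Answer: 43/18 353/120 4
46/15 407/100 503/120
55/12 1141/240 179/36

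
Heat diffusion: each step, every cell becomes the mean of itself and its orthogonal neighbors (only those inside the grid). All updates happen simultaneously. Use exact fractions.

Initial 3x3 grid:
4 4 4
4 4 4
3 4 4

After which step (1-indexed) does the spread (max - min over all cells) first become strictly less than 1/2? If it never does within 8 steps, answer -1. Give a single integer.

Step 1: max=4, min=11/3, spread=1/3
  -> spread < 1/2 first at step 1
Step 2: max=4, min=67/18, spread=5/18
Step 3: max=4, min=823/216, spread=41/216
Step 4: max=1429/360, min=49709/12960, spread=347/2592
Step 5: max=14243/3600, min=3003463/777600, spread=2921/31104
Step 6: max=1702517/432000, min=180795461/46656000, spread=24611/373248
Step 7: max=38223259/9720000, min=10878717967/2799360000, spread=207329/4478976
Step 8: max=2034798401/518400000, min=653816447549/167961600000, spread=1746635/53747712

Answer: 1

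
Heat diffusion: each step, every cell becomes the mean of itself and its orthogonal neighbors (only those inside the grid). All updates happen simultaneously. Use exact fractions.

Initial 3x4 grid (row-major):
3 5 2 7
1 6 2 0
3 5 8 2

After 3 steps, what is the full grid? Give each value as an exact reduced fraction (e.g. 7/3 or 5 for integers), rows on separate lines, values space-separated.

After step 1:
  3 4 4 3
  13/4 19/5 18/5 11/4
  3 11/2 17/4 10/3
After step 2:
  41/12 37/10 73/20 13/4
  261/80 403/100 92/25 761/240
  47/12 331/80 1001/240 31/9
After step 3:
  2491/720 4439/1200 357/100 2417/720
  17551/4800 1881/500 11221/3000 48763/14400
  679/180 3251/800 27779/7200 3883/1080

Answer: 2491/720 4439/1200 357/100 2417/720
17551/4800 1881/500 11221/3000 48763/14400
679/180 3251/800 27779/7200 3883/1080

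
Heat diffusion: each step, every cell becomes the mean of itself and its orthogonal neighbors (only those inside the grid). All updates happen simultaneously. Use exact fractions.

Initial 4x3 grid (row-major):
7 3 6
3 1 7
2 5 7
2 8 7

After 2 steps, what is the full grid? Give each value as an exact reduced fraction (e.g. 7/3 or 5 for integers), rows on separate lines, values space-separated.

Answer: 71/18 1063/240 89/18
863/240 423/100 1253/240
297/80 117/25 1421/240
25/6 643/120 58/9

Derivation:
After step 1:
  13/3 17/4 16/3
  13/4 19/5 21/4
  3 23/5 13/2
  4 11/2 22/3
After step 2:
  71/18 1063/240 89/18
  863/240 423/100 1253/240
  297/80 117/25 1421/240
  25/6 643/120 58/9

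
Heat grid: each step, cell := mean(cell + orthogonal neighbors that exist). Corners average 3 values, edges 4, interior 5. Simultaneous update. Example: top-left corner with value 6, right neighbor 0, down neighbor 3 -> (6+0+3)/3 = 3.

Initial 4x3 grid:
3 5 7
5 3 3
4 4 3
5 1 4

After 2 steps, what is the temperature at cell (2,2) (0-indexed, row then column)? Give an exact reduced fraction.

Answer: 79/24

Derivation:
Step 1: cell (2,2) = 7/2
Step 2: cell (2,2) = 79/24
Full grid after step 2:
  151/36 107/24 9/2
  199/48 77/20 33/8
  175/48 37/10 79/24
  34/9 25/8 29/9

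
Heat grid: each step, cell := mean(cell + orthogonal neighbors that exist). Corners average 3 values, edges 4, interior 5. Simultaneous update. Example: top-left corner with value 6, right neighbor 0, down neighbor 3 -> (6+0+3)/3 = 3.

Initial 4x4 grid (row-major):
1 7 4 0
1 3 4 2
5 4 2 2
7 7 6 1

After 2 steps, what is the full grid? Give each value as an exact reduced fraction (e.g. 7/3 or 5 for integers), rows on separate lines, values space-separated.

Answer: 37/12 143/40 25/8 31/12
271/80 69/20 323/100 35/16
1037/240 437/100 331/100 207/80
199/36 77/15 83/20 35/12

Derivation:
After step 1:
  3 15/4 15/4 2
  5/2 19/5 3 2
  17/4 21/5 18/5 7/4
  19/3 6 4 3
After step 2:
  37/12 143/40 25/8 31/12
  271/80 69/20 323/100 35/16
  1037/240 437/100 331/100 207/80
  199/36 77/15 83/20 35/12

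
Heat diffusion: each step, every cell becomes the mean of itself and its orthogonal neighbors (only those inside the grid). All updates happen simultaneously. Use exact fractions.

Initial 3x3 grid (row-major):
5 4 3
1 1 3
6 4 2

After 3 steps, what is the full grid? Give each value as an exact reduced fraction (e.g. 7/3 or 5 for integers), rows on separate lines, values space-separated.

Answer: 3463/1080 44177/14400 3193/1080
15359/4800 1139/375 41377/14400
3503/1080 44177/14400 1051/360

Derivation:
After step 1:
  10/3 13/4 10/3
  13/4 13/5 9/4
  11/3 13/4 3
After step 2:
  59/18 751/240 53/18
  257/80 73/25 671/240
  61/18 751/240 17/6
After step 3:
  3463/1080 44177/14400 3193/1080
  15359/4800 1139/375 41377/14400
  3503/1080 44177/14400 1051/360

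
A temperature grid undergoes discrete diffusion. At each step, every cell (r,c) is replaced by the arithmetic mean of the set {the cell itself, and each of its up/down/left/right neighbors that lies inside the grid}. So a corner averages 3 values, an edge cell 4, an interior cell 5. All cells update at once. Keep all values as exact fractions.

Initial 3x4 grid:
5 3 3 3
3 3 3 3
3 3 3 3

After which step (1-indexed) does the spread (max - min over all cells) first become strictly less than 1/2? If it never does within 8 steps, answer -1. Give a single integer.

Answer: 3

Derivation:
Step 1: max=11/3, min=3, spread=2/3
Step 2: max=32/9, min=3, spread=5/9
Step 3: max=365/108, min=3, spread=41/108
  -> spread < 1/2 first at step 3
Step 4: max=43097/12960, min=3, spread=4217/12960
Step 5: max=2541949/777600, min=10879/3600, spread=38417/155520
Step 6: max=151168211/46656000, min=218597/72000, spread=1903471/9331200
Step 7: max=8999069089/2799360000, min=6595759/2160000, spread=18038617/111974400
Step 8: max=537152982851/167961600000, min=596126759/194400000, spread=883978523/6718464000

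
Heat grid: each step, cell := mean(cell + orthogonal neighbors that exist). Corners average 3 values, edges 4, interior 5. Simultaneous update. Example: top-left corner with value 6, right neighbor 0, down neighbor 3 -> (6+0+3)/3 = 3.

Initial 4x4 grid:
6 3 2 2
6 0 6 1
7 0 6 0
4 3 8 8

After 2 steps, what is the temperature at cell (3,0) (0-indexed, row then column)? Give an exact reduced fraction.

Step 1: cell (3,0) = 14/3
Step 2: cell (3,0) = 38/9
Full grid after step 2:
  25/6 7/2 8/3 43/18
  17/4 167/50 31/10 8/3
  253/60 91/25 101/25 23/6
  38/9 67/15 29/6 46/9

Answer: 38/9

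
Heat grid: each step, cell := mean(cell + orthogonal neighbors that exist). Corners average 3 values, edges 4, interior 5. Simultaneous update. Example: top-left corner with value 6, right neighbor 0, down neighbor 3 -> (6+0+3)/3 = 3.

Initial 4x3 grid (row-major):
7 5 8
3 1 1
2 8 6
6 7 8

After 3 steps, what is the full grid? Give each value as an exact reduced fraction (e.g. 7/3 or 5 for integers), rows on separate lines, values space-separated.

Answer: 3187/720 64613/14400 2479/540
108/25 1702/375 33679/7200
5849/1200 1263/250 13073/2400
3871/720 28291/4800 271/45

Derivation:
After step 1:
  5 21/4 14/3
  13/4 18/5 4
  19/4 24/5 23/4
  5 29/4 7
After step 2:
  9/2 1111/240 167/36
  83/20 209/50 1081/240
  89/20 523/100 431/80
  17/3 481/80 20/3
After step 3:
  3187/720 64613/14400 2479/540
  108/25 1702/375 33679/7200
  5849/1200 1263/250 13073/2400
  3871/720 28291/4800 271/45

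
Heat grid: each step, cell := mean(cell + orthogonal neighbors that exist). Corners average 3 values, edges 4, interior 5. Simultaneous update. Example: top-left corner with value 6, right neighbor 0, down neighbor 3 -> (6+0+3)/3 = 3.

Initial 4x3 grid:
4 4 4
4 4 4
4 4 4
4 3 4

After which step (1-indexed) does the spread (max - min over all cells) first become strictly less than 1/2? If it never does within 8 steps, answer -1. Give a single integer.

Answer: 1

Derivation:
Step 1: max=4, min=11/3, spread=1/3
  -> spread < 1/2 first at step 1
Step 2: max=4, min=893/240, spread=67/240
Step 3: max=4, min=8203/2160, spread=437/2160
Step 4: max=3991/1000, min=3298469/864000, spread=29951/172800
Step 5: max=13421/3375, min=29888179/7776000, spread=206761/1555200
Step 6: max=21434329/5400000, min=11985404429/3110400000, spread=14430763/124416000
Step 7: max=1710347273/432000000, min=721388258311/186624000000, spread=139854109/1492992000
Step 8: max=153668771023/38880000000, min=43367288109749/11197440000000, spread=7114543559/89579520000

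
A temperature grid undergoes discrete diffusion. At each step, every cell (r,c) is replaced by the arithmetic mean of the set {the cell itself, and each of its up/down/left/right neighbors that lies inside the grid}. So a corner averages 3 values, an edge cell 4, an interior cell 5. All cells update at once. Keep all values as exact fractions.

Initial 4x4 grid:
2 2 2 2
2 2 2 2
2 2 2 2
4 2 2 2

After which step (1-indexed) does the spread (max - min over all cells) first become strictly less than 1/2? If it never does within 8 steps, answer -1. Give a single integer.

Answer: 3

Derivation:
Step 1: max=8/3, min=2, spread=2/3
Step 2: max=23/9, min=2, spread=5/9
Step 3: max=257/108, min=2, spread=41/108
  -> spread < 1/2 first at step 3
Step 4: max=7523/3240, min=2, spread=1043/3240
Step 5: max=219953/97200, min=2, spread=25553/97200
Step 6: max=6503459/2916000, min=18079/9000, spread=645863/2916000
Step 7: max=192601691/87480000, min=120971/60000, spread=16225973/87480000
Step 8: max=5726277983/2624400000, min=54701/27000, spread=409340783/2624400000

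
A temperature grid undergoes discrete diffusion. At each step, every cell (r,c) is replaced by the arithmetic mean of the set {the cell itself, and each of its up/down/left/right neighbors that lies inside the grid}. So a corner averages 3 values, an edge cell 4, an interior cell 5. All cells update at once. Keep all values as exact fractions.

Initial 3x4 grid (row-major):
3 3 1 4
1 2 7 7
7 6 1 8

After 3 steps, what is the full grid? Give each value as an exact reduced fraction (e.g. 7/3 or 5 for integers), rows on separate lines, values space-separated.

After step 1:
  7/3 9/4 15/4 4
  13/4 19/5 18/5 13/2
  14/3 4 11/2 16/3
After step 2:
  47/18 91/30 17/5 19/4
  281/80 169/50 463/100 583/120
  143/36 539/120 553/120 52/9
After step 3:
  6593/2160 5591/1800 593/150 1561/360
  16171/4800 7619/2000 6263/1500 36029/7200
  8623/2160 14807/3600 17557/3600 686/135

Answer: 6593/2160 5591/1800 593/150 1561/360
16171/4800 7619/2000 6263/1500 36029/7200
8623/2160 14807/3600 17557/3600 686/135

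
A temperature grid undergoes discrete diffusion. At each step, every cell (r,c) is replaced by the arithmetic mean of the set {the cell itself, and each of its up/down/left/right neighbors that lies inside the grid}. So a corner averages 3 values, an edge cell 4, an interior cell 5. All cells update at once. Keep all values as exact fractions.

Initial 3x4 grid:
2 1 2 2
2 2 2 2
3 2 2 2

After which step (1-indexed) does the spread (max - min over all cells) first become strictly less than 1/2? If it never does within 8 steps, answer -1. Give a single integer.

Step 1: max=7/3, min=5/3, spread=2/3
Step 2: max=41/18, min=209/120, spread=193/360
Step 3: max=2299/1080, min=2233/1200, spread=2893/10800
  -> spread < 1/2 first at step 3
Step 4: max=271621/129600, min=102259/54000, spread=130997/648000
Step 5: max=15944489/7776000, min=4142969/2160000, spread=5149003/38880000
Step 6: max=948688111/466560000, min=37643539/19440000, spread=1809727/18662400
Step 7: max=56439753749/27993600000, min=3783765191/1944000000, spread=9767674993/139968000000
Step 8: max=3371310944191/1679616000000, min=34161647071/17496000000, spread=734342603/13436928000

Answer: 3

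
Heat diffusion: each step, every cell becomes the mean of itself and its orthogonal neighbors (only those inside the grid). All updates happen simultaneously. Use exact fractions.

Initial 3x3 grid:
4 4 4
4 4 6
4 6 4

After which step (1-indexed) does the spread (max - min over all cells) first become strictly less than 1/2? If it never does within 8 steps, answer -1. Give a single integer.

Step 1: max=16/3, min=4, spread=4/3
Step 2: max=193/40, min=4, spread=33/40
Step 3: max=2597/540, min=191/45, spread=61/108
Step 4: max=151039/32400, min=5761/1350, spread=511/1296
  -> spread < 1/2 first at step 4
Step 5: max=9005933/1944000, min=78401/18000, spread=4309/15552
Step 6: max=533943751/116640000, min=10651237/2430000, spread=36295/186624
Step 7: max=31878770597/6998400000, min=2576935831/583200000, spread=305773/2239488
Step 8: max=1902930670159/419904000000, min=25870575497/5832000000, spread=2575951/26873856

Answer: 4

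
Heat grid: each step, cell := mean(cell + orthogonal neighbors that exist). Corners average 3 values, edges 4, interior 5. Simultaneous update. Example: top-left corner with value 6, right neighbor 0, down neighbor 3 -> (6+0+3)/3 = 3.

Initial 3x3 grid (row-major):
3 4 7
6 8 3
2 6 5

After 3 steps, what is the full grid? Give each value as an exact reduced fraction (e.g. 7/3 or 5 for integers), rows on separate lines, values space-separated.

After step 1:
  13/3 11/2 14/3
  19/4 27/5 23/4
  14/3 21/4 14/3
After step 2:
  175/36 199/40 191/36
  383/80 533/100 1229/240
  44/9 1199/240 47/9
After step 3:
  10529/2160 12283/2400 11089/2160
  7947/1600 30251/6000 75523/14400
  2641/540 73573/14400 2761/540

Answer: 10529/2160 12283/2400 11089/2160
7947/1600 30251/6000 75523/14400
2641/540 73573/14400 2761/540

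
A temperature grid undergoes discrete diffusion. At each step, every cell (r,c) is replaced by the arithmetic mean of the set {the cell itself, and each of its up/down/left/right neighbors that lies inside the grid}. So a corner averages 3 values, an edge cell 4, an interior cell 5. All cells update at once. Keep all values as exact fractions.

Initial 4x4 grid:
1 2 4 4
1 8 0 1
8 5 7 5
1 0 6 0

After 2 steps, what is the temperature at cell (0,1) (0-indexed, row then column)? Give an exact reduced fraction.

Answer: 647/240

Derivation:
Step 1: cell (0,1) = 15/4
Step 2: cell (0,1) = 647/240
Full grid after step 2:
  115/36 647/240 53/16 8/3
  767/240 421/100 84/25 51/16
  337/80 403/100 207/50 841/240
  13/4 297/80 871/240 61/18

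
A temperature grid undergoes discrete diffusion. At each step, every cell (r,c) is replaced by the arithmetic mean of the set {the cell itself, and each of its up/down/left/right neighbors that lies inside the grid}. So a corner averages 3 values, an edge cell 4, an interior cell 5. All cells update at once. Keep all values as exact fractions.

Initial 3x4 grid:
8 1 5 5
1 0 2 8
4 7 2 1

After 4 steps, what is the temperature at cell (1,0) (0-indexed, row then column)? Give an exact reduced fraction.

Answer: 2787863/864000

Derivation:
Step 1: cell (1,0) = 13/4
Step 2: cell (1,0) = 767/240
Step 3: cell (1,0) = 47437/14400
Step 4: cell (1,0) = 2787863/864000
Full grid after step 4:
  427717/129600 724367/216000 268129/72000 9413/2400
  2787863/864000 1200637/360000 315653/90000 207823/54000
  141539/43200 25921/8000 748387/216000 234601/64800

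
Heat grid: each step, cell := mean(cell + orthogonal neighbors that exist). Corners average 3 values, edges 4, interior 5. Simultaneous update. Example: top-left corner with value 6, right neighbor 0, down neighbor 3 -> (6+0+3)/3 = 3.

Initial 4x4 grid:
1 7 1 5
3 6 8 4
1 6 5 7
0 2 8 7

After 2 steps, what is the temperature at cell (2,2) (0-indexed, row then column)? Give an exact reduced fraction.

Step 1: cell (2,2) = 34/5
Step 2: cell (2,2) = 537/100
Full grid after step 2:
  61/18 14/3 257/60 175/36
  179/48 213/50 577/100 1193/240
  41/16 233/50 537/100 1553/240
  5/2 29/8 709/120 223/36

Answer: 537/100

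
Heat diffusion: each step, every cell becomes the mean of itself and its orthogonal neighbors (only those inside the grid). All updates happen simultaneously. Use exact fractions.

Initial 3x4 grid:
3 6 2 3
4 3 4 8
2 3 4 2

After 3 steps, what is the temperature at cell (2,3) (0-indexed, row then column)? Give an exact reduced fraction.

Answer: 4391/1080

Derivation:
Step 1: cell (2,3) = 14/3
Step 2: cell (2,3) = 73/18
Step 3: cell (2,3) = 4391/1080
Full grid after step 3:
  1597/432 26987/7200 28517/7200 4471/1080
  12361/3600 10933/3000 7807/2000 19703/4800
  475/144 8179/2400 27067/7200 4391/1080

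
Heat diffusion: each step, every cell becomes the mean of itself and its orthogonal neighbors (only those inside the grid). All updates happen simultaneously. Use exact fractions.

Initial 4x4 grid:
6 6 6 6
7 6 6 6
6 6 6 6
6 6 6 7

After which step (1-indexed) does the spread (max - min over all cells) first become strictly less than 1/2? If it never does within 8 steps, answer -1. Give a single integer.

Step 1: max=19/3, min=6, spread=1/3
  -> spread < 1/2 first at step 1
Step 2: max=113/18, min=6, spread=5/18
Step 3: max=6691/1080, min=289/48, spread=377/2160
Step 4: max=39923/6480, min=14501/2400, spread=7703/64800
Step 5: max=5970643/972000, min=1308301/216000, spread=166577/1944000
Step 6: max=178730347/29160000, min=39333071/6480000, spread=692611/11664000
Step 7: max=5356232281/874800000, min=26259601/4320000, spread=77326157/1749600000
Step 8: max=267666732959/43740000000, min=35491488103/5832000000, spread=2961144373/87480000000

Answer: 1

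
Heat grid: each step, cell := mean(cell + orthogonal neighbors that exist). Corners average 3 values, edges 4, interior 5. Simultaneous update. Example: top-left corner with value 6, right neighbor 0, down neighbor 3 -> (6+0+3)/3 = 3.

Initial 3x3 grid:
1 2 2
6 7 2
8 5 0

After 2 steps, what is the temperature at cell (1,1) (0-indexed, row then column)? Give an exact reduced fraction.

Step 1: cell (1,1) = 22/5
Step 2: cell (1,1) = 413/100
Full grid after step 2:
  23/6 31/10 31/12
  577/120 413/100 689/240
  101/18 271/60 121/36

Answer: 413/100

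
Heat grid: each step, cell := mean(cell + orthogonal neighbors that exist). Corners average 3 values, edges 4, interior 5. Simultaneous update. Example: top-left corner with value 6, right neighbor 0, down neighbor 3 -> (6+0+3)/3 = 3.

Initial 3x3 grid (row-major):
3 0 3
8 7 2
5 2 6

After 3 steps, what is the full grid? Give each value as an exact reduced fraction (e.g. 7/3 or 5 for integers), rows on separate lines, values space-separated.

Answer: 2137/540 53701/14400 6883/2160
66551/14400 11831/3000 9121/2400
1127/240 4111/900 4279/1080

Derivation:
After step 1:
  11/3 13/4 5/3
  23/4 19/5 9/2
  5 5 10/3
After step 2:
  38/9 743/240 113/36
  1093/240 223/50 133/40
  21/4 257/60 77/18
After step 3:
  2137/540 53701/14400 6883/2160
  66551/14400 11831/3000 9121/2400
  1127/240 4111/900 4279/1080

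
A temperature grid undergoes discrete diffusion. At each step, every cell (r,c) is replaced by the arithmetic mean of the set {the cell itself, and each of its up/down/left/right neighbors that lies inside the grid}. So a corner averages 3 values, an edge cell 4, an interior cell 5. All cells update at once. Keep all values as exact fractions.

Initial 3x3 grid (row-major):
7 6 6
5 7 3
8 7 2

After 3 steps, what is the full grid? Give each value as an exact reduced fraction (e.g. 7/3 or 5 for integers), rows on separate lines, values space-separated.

Answer: 4427/720 4679/800 953/180
90047/14400 33889/6000 12487/2400
13171/2160 5117/900 607/120

Derivation:
After step 1:
  6 13/2 5
  27/4 28/5 9/2
  20/3 6 4
After step 2:
  77/12 231/40 16/3
  1501/240 587/100 191/40
  233/36 167/30 29/6
After step 3:
  4427/720 4679/800 953/180
  90047/14400 33889/6000 12487/2400
  13171/2160 5117/900 607/120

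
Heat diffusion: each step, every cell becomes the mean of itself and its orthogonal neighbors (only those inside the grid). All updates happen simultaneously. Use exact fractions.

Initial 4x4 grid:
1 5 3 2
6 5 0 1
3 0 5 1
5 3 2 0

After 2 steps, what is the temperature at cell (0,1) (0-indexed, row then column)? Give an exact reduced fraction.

Step 1: cell (0,1) = 7/2
Step 2: cell (0,1) = 33/10
Full grid after step 2:
  15/4 33/10 27/10 11/6
  289/80 329/100 111/50 151/80
  847/240 14/5 237/100 107/80
  29/9 89/30 19/10 7/4

Answer: 33/10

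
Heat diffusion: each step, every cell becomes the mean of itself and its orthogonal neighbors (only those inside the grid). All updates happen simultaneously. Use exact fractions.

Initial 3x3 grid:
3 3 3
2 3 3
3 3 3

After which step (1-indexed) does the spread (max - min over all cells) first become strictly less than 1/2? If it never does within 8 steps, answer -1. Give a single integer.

Answer: 1

Derivation:
Step 1: max=3, min=8/3, spread=1/3
  -> spread < 1/2 first at step 1
Step 2: max=3, min=653/240, spread=67/240
Step 3: max=593/200, min=6043/2160, spread=1807/10800
Step 4: max=15839/5400, min=2434037/864000, spread=33401/288000
Step 5: max=1576609/540000, min=22098067/7776000, spread=3025513/38880000
Step 6: max=83644051/28800000, min=8866273133/3110400000, spread=53531/995328
Step 7: max=22536883949/7776000000, min=533839074151/186624000000, spread=450953/11943936
Step 8: max=2698351389481/933120000000, min=32083416439397/11197440000000, spread=3799043/143327232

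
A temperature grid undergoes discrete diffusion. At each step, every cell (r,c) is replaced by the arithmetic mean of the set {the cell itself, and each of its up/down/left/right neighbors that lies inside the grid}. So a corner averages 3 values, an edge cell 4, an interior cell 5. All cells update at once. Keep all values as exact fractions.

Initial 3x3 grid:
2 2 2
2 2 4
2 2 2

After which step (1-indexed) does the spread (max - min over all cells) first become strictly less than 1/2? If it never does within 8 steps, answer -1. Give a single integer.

Answer: 3

Derivation:
Step 1: max=8/3, min=2, spread=2/3
Step 2: max=307/120, min=2, spread=67/120
Step 3: max=2597/1080, min=207/100, spread=1807/5400
  -> spread < 1/2 first at step 3
Step 4: max=1021963/432000, min=5761/2700, spread=33401/144000
Step 5: max=9005933/3888000, min=583391/270000, spread=3025513/19440000
Step 6: max=3575326867/1555200000, min=31555949/14400000, spread=53531/497664
Step 7: max=212656925849/93312000000, min=8567116051/3888000000, spread=450953/5971968
Step 8: max=12706343560603/5598720000000, min=1034128610519/466560000000, spread=3799043/71663616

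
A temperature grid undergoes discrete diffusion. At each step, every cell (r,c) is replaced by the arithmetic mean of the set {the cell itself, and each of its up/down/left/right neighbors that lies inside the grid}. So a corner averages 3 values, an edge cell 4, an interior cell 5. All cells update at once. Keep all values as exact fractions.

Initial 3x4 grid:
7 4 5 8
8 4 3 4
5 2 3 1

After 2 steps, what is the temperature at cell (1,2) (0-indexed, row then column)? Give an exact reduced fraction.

Step 1: cell (1,2) = 19/5
Step 2: cell (1,2) = 77/20
Full grid after step 2:
  52/9 77/15 73/15 44/9
  323/60 9/2 77/20 121/30
  29/6 299/80 733/240 107/36

Answer: 77/20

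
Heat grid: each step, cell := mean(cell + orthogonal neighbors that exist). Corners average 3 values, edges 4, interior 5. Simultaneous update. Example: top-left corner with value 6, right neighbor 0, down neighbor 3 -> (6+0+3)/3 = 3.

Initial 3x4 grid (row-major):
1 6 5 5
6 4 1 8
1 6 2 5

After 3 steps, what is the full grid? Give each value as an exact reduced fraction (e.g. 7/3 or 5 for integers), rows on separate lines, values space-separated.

After step 1:
  13/3 4 17/4 6
  3 23/5 4 19/4
  13/3 13/4 7/2 5
After step 2:
  34/9 1031/240 73/16 5
  61/15 377/100 211/50 79/16
  127/36 941/240 63/16 53/12
After step 3:
  8741/2160 29531/7200 10847/2400 29/6
  3407/900 3041/750 8571/2000 22289/4800
  8291/2160 27281/7200 3299/800 319/72

Answer: 8741/2160 29531/7200 10847/2400 29/6
3407/900 3041/750 8571/2000 22289/4800
8291/2160 27281/7200 3299/800 319/72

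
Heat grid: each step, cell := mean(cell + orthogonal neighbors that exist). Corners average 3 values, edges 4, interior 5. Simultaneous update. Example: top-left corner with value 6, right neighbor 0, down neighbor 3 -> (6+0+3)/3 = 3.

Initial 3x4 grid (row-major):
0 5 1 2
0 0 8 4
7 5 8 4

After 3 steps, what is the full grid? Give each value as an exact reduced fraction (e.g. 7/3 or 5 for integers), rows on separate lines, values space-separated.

After step 1:
  5/3 3/2 4 7/3
  7/4 18/5 21/5 9/2
  4 5 25/4 16/3
After step 2:
  59/36 323/120 361/120 65/18
  661/240 321/100 451/100 491/120
  43/12 377/80 1247/240 193/36
After step 3:
  5101/2160 4747/1800 12439/3600 482/135
  40271/14400 10727/3000 24019/6000 31633/7200
  221/60 10021/2400 35603/7200 10547/2160

Answer: 5101/2160 4747/1800 12439/3600 482/135
40271/14400 10727/3000 24019/6000 31633/7200
221/60 10021/2400 35603/7200 10547/2160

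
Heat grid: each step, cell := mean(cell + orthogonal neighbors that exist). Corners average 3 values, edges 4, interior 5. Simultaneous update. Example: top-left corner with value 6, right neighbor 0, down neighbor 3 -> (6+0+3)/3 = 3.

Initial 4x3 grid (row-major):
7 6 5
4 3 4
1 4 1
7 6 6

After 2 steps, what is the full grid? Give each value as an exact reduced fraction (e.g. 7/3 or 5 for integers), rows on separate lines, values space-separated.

Answer: 44/9 1207/240 9/2
1057/240 389/100 81/20
185/48 207/50 43/12
173/36 71/16 83/18

Derivation:
After step 1:
  17/3 21/4 5
  15/4 21/5 13/4
  4 3 15/4
  14/3 23/4 13/3
After step 2:
  44/9 1207/240 9/2
  1057/240 389/100 81/20
  185/48 207/50 43/12
  173/36 71/16 83/18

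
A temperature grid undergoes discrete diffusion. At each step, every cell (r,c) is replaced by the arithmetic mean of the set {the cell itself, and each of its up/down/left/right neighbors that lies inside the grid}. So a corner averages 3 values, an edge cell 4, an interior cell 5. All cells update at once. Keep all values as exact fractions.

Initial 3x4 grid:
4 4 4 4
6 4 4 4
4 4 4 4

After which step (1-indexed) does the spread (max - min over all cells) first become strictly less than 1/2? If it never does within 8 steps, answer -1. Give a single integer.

Step 1: max=14/3, min=4, spread=2/3
Step 2: max=547/120, min=4, spread=67/120
Step 3: max=4757/1080, min=4, spread=437/1080
  -> spread < 1/2 first at step 3
Step 4: max=1885531/432000, min=2009/500, spread=29951/86400
Step 5: max=16767821/3888000, min=13658/3375, spread=206761/777600
Step 6: max=6676995571/1555200000, min=10965671/2700000, spread=14430763/62208000
Step 7: max=398355741689/93312000000, min=881652727/216000000, spread=139854109/746496000
Step 8: max=23817351890251/5598720000000, min=79611228977/19440000000, spread=7114543559/44789760000

Answer: 3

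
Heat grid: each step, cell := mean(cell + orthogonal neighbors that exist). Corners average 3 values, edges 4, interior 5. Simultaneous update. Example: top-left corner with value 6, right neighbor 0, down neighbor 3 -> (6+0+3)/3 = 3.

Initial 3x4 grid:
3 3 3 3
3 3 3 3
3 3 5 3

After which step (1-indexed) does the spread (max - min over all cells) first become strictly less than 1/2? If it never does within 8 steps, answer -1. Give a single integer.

Step 1: max=11/3, min=3, spread=2/3
Step 2: max=211/60, min=3, spread=31/60
Step 3: max=1831/540, min=3, spread=211/540
  -> spread < 1/2 first at step 3
Step 4: max=178897/54000, min=2747/900, spread=14077/54000
Step 5: max=1598407/486000, min=165683/54000, spread=5363/24300
Step 6: max=47480809/14580000, min=92869/30000, spread=93859/583200
Step 7: max=2834674481/874800000, min=151136467/48600000, spread=4568723/34992000
Step 8: max=169244435629/52488000000, min=4555618889/1458000000, spread=8387449/83980800

Answer: 3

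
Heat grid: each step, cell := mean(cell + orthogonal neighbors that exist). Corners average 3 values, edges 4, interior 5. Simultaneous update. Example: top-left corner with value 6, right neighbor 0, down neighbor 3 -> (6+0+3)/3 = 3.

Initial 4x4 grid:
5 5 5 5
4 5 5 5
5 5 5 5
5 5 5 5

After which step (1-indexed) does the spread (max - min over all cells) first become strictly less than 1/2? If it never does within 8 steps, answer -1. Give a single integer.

Step 1: max=5, min=14/3, spread=1/3
  -> spread < 1/2 first at step 1
Step 2: max=5, min=569/120, spread=31/120
Step 3: max=5, min=5189/1080, spread=211/1080
Step 4: max=5, min=523157/108000, spread=16843/108000
Step 5: max=44921/9000, min=4721357/972000, spread=130111/972000
Step 6: max=2692841/540000, min=142157633/29160000, spread=3255781/29160000
Step 7: max=2688893/540000, min=4273646309/874800000, spread=82360351/874800000
Step 8: max=483493559/97200000, min=128468683109/26244000000, spread=2074577821/26244000000

Answer: 1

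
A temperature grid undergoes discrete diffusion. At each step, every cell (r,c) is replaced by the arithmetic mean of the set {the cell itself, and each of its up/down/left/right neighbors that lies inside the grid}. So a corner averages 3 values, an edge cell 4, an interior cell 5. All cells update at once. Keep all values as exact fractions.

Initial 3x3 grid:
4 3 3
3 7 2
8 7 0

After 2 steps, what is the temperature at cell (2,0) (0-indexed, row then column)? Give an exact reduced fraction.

Step 1: cell (2,0) = 6
Step 2: cell (2,0) = 17/3
Full grid after step 2:
  157/36 293/80 119/36
  577/120 453/100 49/15
  17/3 189/40 23/6

Answer: 17/3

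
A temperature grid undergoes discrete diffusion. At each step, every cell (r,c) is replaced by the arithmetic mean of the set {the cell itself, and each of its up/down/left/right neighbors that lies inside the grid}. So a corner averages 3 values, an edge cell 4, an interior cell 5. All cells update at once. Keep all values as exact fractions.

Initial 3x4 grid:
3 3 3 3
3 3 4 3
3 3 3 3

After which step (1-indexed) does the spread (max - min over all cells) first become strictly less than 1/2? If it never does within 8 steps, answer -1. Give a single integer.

Step 1: max=13/4, min=3, spread=1/4
  -> spread < 1/2 first at step 1
Step 2: max=323/100, min=3, spread=23/100
Step 3: max=15211/4800, min=1213/400, spread=131/960
Step 4: max=136151/43200, min=21991/7200, spread=841/8640
Step 5: max=54382051/17280000, min=4413373/1440000, spread=56863/691200
Step 6: max=488094341/155520000, min=39869543/12960000, spread=386393/6220800
Step 7: max=195017723131/62208000000, min=15972358813/5184000000, spread=26795339/497664000
Step 8: max=11681255714129/3732480000000, min=960206149667/311040000000, spread=254051069/5971968000

Answer: 1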